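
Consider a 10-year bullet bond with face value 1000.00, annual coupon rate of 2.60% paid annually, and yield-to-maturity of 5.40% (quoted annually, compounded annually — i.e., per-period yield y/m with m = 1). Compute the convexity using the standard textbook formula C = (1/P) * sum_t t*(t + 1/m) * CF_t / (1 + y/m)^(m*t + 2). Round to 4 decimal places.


Coupon per period c = face * coupon_rate / m = 26.000000
Periods per year m = 1; per-period yield y/m = 0.054000
Number of cashflows N = 10
Cashflows (t years, CF_t, discount factor 1/(1+y/m)^(m*t), PV):
  t = 1.0000: CF_t = 26.000000, DF = 0.948767, PV = 24.667932
  t = 2.0000: CF_t = 26.000000, DF = 0.900158, PV = 23.404110
  t = 3.0000: CF_t = 26.000000, DF = 0.854040, PV = 22.205038
  t = 4.0000: CF_t = 26.000000, DF = 0.810285, PV = 21.067398
  t = 5.0000: CF_t = 26.000000, DF = 0.768771, PV = 19.988044
  t = 6.0000: CF_t = 26.000000, DF = 0.729384, PV = 18.963988
  t = 7.0000: CF_t = 26.000000, DF = 0.692015, PV = 17.992399
  t = 8.0000: CF_t = 26.000000, DF = 0.656561, PV = 17.070587
  t = 9.0000: CF_t = 26.000000, DF = 0.622923, PV = 16.196003
  t = 10.0000: CF_t = 1026.000000, DF = 0.591009, PV = 606.374950
Price P = sum_t PV_t = 787.930449
Convexity numerator sum_t t*(t + 1/m) * CF_t / (1+y/m)^(m*t + 2):
  t = 1.0000: term = 44.410075
  t = 2.0000: term = 126.404389
  t = 3.0000: term = 239.856526
  t = 4.0000: term = 379.279769
  t = 5.0000: term = 539.771968
  t = 6.0000: term = 716.964663
  t = 7.0000: term = 906.976171
  t = 8.0000: term = 1106.368330
  t = 9.0000: term = 1312.106654
  t = 10.0000: term = 60041.663392
Convexity = (1/P) * sum = 65413.801939 / 787.930449 = 83.019767

Answer: Convexity = 83.0198


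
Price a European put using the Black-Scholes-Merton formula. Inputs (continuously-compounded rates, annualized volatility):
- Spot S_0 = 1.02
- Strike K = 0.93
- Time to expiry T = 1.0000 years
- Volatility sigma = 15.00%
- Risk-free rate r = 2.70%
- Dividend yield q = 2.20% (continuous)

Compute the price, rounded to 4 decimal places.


Answer: Price = 0.0221

Derivation:
d1 = (ln(S/K) + (r - q + 0.5*sigma^2) * T) / (sigma * sqrt(T)) = 0.72415547
d2 = d1 - sigma * sqrt(T) = 0.57415547
exp(-rT) = 0.97336124; exp(-qT) = 0.97824024
P = K * exp(-rT) * N(-d2) - S_0 * exp(-qT) * N(-d1)
N(-d1) = 0.23448515; N(-d2) = 0.28293130
P = 0.9300 * 0.97336124 * 0.28293130 - 1.0200 * 0.97824024 * 0.23448515 = 0.0221


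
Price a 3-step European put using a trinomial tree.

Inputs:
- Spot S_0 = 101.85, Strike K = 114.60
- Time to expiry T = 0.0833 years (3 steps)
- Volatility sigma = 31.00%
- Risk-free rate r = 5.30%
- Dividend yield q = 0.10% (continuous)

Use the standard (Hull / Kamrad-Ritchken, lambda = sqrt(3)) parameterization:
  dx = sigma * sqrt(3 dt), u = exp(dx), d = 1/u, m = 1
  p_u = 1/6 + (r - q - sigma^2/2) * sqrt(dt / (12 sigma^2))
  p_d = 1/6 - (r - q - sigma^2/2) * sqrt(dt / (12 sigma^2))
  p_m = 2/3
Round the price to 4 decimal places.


Answer: Price = V(0,0) = 12.7420

Derivation:
dt = T/N = 0.027767; dx = sigma*sqrt(3*dt) = 0.089471
u = exp(dx) = 1.093596; d = 1/u = 0.914414
p_u = 0.167280, p_m = 0.666667, p_d = 0.166054
Discount per step: exp(-r*dt) = 0.998529
Stock lattice S(k, j) with j the centered position index:
  k=0: S(0,+0) = 101.8500
  k=1: S(1,-1) = 93.1331; S(1,+0) = 101.8500; S(1,+1) = 111.3828
  k=2: S(2,-2) = 85.1623; S(2,-1) = 93.1331; S(2,+0) = 101.8500; S(2,+1) = 111.3828; S(2,+2) = 121.8077
  k=3: S(3,-3) = 77.8736; S(3,-2) = 85.1623; S(3,-1) = 93.1331; S(3,+0) = 101.8500; S(3,+1) = 111.3828; S(3,+2) = 121.8077; S(3,+3) = 133.2085
Terminal payoffs V(N, j) = max(K - S_T, 0):
  V(3,-3) = 36.726403; V(3,-2) = 29.437742; V(3,-1) = 21.466891; V(3,+0) = 12.750000; V(3,+1) = 3.217243; V(3,+2) = 0.000000; V(3,+3) = 0.000000
Backward induction: V(k, j) = exp(-r*dt) * [p_u * V(k+1, j+1) + p_m * V(k+1, j) + p_d * V(k+1, j-1)]
  V(2,-2) = exp(-r*dt) * [p_u*21.466891 + p_m*29.437742 + p_d*36.726403] = 29.271582
  V(2,-1) = exp(-r*dt) * [p_u*12.750000 + p_m*21.466891 + p_d*29.437742] = 21.300952
  V(2,+0) = exp(-r*dt) * [p_u*3.217243 + p_m*12.750000 + p_d*21.466891] = 12.584303
  V(2,+1) = exp(-r*dt) * [p_u*0.000000 + p_m*3.217243 + p_d*12.750000] = 4.255746
  V(2,+2) = exp(-r*dt) * [p_u*0.000000 + p_m*0.000000 + p_d*3.217243] = 0.533450
  V(1,-1) = exp(-r*dt) * [p_u*12.584303 + p_m*21.300952 + p_d*29.271582] = 21.135261
  V(1,+0) = exp(-r*dt) * [p_u*4.255746 + p_m*12.584303 + p_d*21.300952] = 12.619952
  V(1,+1) = exp(-r*dt) * [p_u*0.533450 + p_m*4.255746 + p_d*12.584303] = 5.008694
  V(0,+0) = exp(-r*dt) * [p_u*5.008694 + p_m*12.619952 + p_d*21.135261] = 12.741978


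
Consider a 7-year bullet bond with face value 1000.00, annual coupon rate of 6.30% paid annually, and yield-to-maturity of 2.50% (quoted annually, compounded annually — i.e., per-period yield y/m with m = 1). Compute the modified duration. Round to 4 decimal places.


Answer: Modified duration = 5.8550

Derivation:
Coupon per period c = face * coupon_rate / m = 63.000000
Periods per year m = 1; per-period yield y/m = 0.025000
Number of cashflows N = 7
Cashflows (t years, CF_t, discount factor 1/(1+y/m)^(m*t), PV):
  t = 1.0000: CF_t = 63.000000, DF = 0.975610, PV = 61.463415
  t = 2.0000: CF_t = 63.000000, DF = 0.951814, PV = 59.964307
  t = 3.0000: CF_t = 63.000000, DF = 0.928599, PV = 58.501763
  t = 4.0000: CF_t = 63.000000, DF = 0.905951, PV = 57.074891
  t = 5.0000: CF_t = 63.000000, DF = 0.883854, PV = 55.682820
  t = 6.0000: CF_t = 63.000000, DF = 0.862297, PV = 54.324703
  t = 7.0000: CF_t = 1063.000000, DF = 0.841265, PV = 894.264945
Price P = sum_t PV_t = 1241.276843
First compute Macaulay numerator sum_t t * PV_t:
  t * PV_t at t = 1.0000: 61.463415
  t * PV_t at t = 2.0000: 119.928614
  t * PV_t at t = 3.0000: 175.505289
  t * PV_t at t = 4.0000: 228.299562
  t * PV_t at t = 5.0000: 278.414101
  t * PV_t at t = 6.0000: 325.948215
  t * PV_t at t = 7.0000: 6259.854614
Macaulay duration D = 7449.413810 / 1241.276843 = 6.001412
Modified duration = D / (1 + y/m) = 6.001412 / (1 + 0.025000) = 5.855036


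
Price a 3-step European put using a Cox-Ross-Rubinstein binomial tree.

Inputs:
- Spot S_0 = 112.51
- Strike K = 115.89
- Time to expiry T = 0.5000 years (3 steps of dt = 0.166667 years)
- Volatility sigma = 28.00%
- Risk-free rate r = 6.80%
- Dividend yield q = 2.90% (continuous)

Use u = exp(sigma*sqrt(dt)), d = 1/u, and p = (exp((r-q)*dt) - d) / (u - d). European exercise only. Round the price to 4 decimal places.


Answer: Price = V(0,0) = 9.9881

Derivation:
dt = T/N = 0.166667
u = exp(sigma*sqrt(dt)) = 1.121099; d = 1/u = 0.891982
p = (exp((r-q)*dt) - d) / (u - d) = 0.499916
Discount per step: exp(-r*dt) = 0.988731
Stock lattice S(k, i) with i counting down-moves:
  k=0: S(0,0) = 112.5100
  k=1: S(1,0) = 126.1349; S(1,1) = 100.3569
  k=2: S(2,0) = 141.4097; S(2,1) = 112.5100; S(2,2) = 89.5165
  k=3: S(3,0) = 158.5343; S(3,1) = 126.1349; S(3,2) = 100.3569; S(3,3) = 79.8471
Terminal payoffs V(N, i) = max(K - S_T, 0):
  V(3,0) = 0.000000; V(3,1) = 0.000000; V(3,2) = 15.533125; V(3,3) = 36.042901
Backward induction: V(k, i) = exp(-r*dt) * [p * V(k+1, i) + (1-p) * V(k+1, i+1)].
  V(2,0) = exp(-r*dt) * [p*0.000000 + (1-p)*0.000000] = 0.000000
  V(2,1) = exp(-r*dt) * [p*0.000000 + (1-p)*15.533125] = 7.680331
  V(2,2) = exp(-r*dt) * [p*15.533125 + (1-p)*36.042901] = 25.499105
  V(1,0) = exp(-r*dt) * [p*0.000000 + (1-p)*7.680331] = 3.797528
  V(1,1) = exp(-r*dt) * [p*7.680331 + (1-p)*25.499105] = 16.404245
  V(0,0) = exp(-r*dt) * [p*3.797528 + (1-p)*16.404245] = 9.988105


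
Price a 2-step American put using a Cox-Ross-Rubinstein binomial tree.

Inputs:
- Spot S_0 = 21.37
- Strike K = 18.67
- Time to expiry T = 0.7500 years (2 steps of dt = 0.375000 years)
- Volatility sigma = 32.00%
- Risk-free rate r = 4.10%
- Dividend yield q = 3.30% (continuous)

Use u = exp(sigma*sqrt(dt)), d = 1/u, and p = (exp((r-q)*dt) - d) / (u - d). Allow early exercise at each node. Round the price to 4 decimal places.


dt = T/N = 0.375000
u = exp(sigma*sqrt(dt)) = 1.216477; d = 1/u = 0.822046
p = (exp((r-q)*dt) - d) / (u - d) = 0.458784
Discount per step: exp(-r*dt) = 0.984743
Stock lattice S(k, i) with i counting down-moves:
  k=0: S(0,0) = 21.3700
  k=1: S(1,0) = 25.9961; S(1,1) = 17.5671
  k=2: S(2,0) = 31.6237; S(2,1) = 21.3700; S(2,2) = 14.4410
Terminal payoffs V(N, i) = max(K - S_T, 0):
  V(2,0) = 0.000000; V(2,1) = 0.000000; V(2,2) = 4.229024
Backward induction: V(k, i) = exp(-r*dt) * [p * V(k+1, i) + (1-p) * V(k+1, i+1)]; then take max(V_cont, immediate exercise) for American.
  V(1,0) = exp(-r*dt) * [p*0.000000 + (1-p)*0.000000] = 0.000000; exercise = 0.000000; V(1,0) = max -> 0.000000
  V(1,1) = exp(-r*dt) * [p*0.000000 + (1-p)*4.229024] = 2.253895; exercise = 1.102881; V(1,1) = max -> 2.253895
  V(0,0) = exp(-r*dt) * [p*0.000000 + (1-p)*2.253895] = 1.201233; exercise = 0.000000; V(0,0) = max -> 1.201233

Answer: Price = V(0,0) = 1.2012


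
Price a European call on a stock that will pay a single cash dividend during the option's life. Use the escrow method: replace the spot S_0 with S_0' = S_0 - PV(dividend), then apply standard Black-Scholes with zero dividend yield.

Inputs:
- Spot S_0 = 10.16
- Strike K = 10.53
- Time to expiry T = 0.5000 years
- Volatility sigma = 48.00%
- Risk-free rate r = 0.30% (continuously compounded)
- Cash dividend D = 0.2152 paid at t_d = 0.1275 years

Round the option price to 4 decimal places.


Answer: Price = 1.1122

Derivation:
PV(D) = D * exp(-r * t_d) = 0.2152 * 0.99961757 = 0.21511770
S_0' = S_0 - PV(D) = 10.1600 - 0.21511770 = 9.94488230
d1 = (ln(S_0'/K) + (r + sigma^2/2)*T) / (sigma*sqrt(T)) = 0.00568558
d2 = d1 - sigma*sqrt(T) = -0.33372567
exp(-rT) = 0.99850112
N(d1) = 0.50226821; N(d2) = 0.36929329
C = S_0' * N(d1) - K * exp(-rT) * N(d2) = 9.94488230 * 0.50226821 - 10.5300 * 0.99850112 * 0.36929329 = 1.1122


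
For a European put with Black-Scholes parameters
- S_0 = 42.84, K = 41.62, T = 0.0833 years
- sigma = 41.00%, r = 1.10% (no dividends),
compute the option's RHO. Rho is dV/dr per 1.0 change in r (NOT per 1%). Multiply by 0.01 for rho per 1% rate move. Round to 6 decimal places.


Answer: Rho = -1.467202

Derivation:
d1 = 0.3110632598; d2 = 0.1927301284
phi(d1) = 0.3801008339; exp(-qT) = 1.0000000000; exp(-rT) = 0.9990841197
N(-d2) = 0.4235851634
Rho = -K*T*exp(-rT)*N(-d2) = -41.6200 * 0.0833 * 0.9990841197 * 0.4235851634 = -1.467202


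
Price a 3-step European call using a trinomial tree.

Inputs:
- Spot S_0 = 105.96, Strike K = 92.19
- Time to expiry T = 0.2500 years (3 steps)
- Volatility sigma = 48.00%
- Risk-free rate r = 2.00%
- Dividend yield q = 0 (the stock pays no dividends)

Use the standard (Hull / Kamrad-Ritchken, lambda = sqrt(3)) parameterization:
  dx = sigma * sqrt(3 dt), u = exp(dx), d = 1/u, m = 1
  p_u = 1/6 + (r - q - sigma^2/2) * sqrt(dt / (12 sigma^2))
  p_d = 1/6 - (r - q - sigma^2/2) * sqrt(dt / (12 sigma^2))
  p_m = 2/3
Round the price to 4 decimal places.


dt = T/N = 0.083333; dx = sigma*sqrt(3*dt) = 0.240000
u = exp(dx) = 1.271249; d = 1/u = 0.786628
p_u = 0.150139, p_m = 0.666667, p_d = 0.183194
Discount per step: exp(-r*dt) = 0.998335
Stock lattice S(k, j) with j the centered position index:
  k=0: S(0,+0) = 105.9600
  k=1: S(1,-1) = 83.3511; S(1,+0) = 105.9600; S(1,+1) = 134.7016
  k=2: S(2,-2) = 65.5663; S(2,-1) = 83.3511; S(2,+0) = 105.9600; S(2,+1) = 134.7016; S(2,+2) = 171.2392
  k=3: S(3,-3) = 51.5763; S(3,-2) = 65.5663; S(3,-1) = 83.3511; S(3,+0) = 105.9600; S(3,+1) = 134.7016; S(3,+2) = 171.2392; S(3,+3) = 217.6877
Terminal payoffs V(N, j) = max(S_T - K, 0):
  V(3,-3) = 0.000000; V(3,-2) = 0.000000; V(3,-1) = 0.000000; V(3,+0) = 13.770000; V(3,+1) = 42.511560; V(3,+2) = 79.049244; V(3,+3) = 125.497743
Backward induction: V(k, j) = exp(-r*dt) * [p_u * V(k+1, j+1) + p_m * V(k+1, j) + p_d * V(k+1, j-1)]
  V(2,-2) = exp(-r*dt) * [p_u*0.000000 + p_m*0.000000 + p_d*0.000000] = 0.000000
  V(2,-1) = exp(-r*dt) * [p_u*13.770000 + p_m*0.000000 + p_d*0.000000] = 2.063970
  V(2,+0) = exp(-r*dt) * [p_u*42.511560 + p_m*13.770000 + p_d*0.000000] = 15.536722
  V(2,+1) = exp(-r*dt) * [p_u*79.049244 + p_m*42.511560 + p_d*13.770000] = 42.660832
  V(2,+2) = exp(-r*dt) * [p_u*125.497743 + p_m*79.049244 + p_d*42.511560] = 79.197363
  V(1,-1) = exp(-r*dt) * [p_u*15.536722 + p_m*2.063970 + p_d*0.000000] = 3.702470
  V(1,+0) = exp(-r*dt) * [p_u*42.660832 + p_m*15.536722 + p_d*2.063970] = 17.112428
  V(1,+1) = exp(-r*dt) * [p_u*79.197363 + p_m*42.660832 + p_d*15.536722] = 43.105498
  V(0,+0) = exp(-r*dt) * [p_u*43.105498 + p_m*17.112428 + p_d*3.702470] = 18.527464

Answer: Price = V(0,0) = 18.5275


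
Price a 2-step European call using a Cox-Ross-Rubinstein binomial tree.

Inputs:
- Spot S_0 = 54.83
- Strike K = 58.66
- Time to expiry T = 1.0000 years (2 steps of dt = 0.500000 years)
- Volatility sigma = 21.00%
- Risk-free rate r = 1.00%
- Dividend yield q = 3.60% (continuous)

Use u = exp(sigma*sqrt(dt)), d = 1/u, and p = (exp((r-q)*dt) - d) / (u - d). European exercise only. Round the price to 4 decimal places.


dt = T/N = 0.500000
u = exp(sigma*sqrt(dt)) = 1.160084; d = 1/u = 0.862007
p = (exp((r-q)*dt) - d) / (u - d) = 0.419614
Discount per step: exp(-r*dt) = 0.995012
Stock lattice S(k, i) with i counting down-moves:
  k=0: S(0,0) = 54.8300
  k=1: S(1,0) = 63.6074; S(1,1) = 47.2638
  k=2: S(2,0) = 73.7899; S(2,1) = 54.8300; S(2,2) = 40.7417
Terminal payoffs V(N, i) = max(S_T - K, 0):
  V(2,0) = 15.129935; V(2,1) = 0.000000; V(2,2) = 0.000000
Backward induction: V(k, i) = exp(-r*dt) * [p * V(k+1, i) + (1-p) * V(k+1, i+1)].
  V(1,0) = exp(-r*dt) * [p*15.129935 + (1-p)*0.000000] = 6.317074
  V(1,1) = exp(-r*dt) * [p*0.000000 + (1-p)*0.000000] = 0.000000
  V(0,0) = exp(-r*dt) * [p*6.317074 + (1-p)*0.000000] = 2.637515

Answer: Price = V(0,0) = 2.6375


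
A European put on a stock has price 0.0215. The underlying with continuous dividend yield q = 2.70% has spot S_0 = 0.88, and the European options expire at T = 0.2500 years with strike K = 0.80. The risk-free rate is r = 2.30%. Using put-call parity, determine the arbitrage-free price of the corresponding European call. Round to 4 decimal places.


Put-call parity: C - P = S_0 * exp(-qT) - K * exp(-rT).
S_0 * exp(-qT) = 0.8800 * 0.99327273 = 0.87408000
K * exp(-rT) = 0.8000 * 0.99426650 = 0.79541320
C = P + S*exp(-qT) - K*exp(-rT)
C = 0.0215 + 0.87408000 - 0.79541320 = 0.1002

Answer: Call price = 0.1002


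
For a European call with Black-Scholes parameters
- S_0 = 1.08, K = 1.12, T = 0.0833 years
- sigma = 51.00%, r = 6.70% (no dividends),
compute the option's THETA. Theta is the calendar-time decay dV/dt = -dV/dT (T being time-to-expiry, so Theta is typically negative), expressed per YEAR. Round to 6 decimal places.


Answer: Theta = -0.406195

Derivation:
d1 = -0.1355575711; d2 = -0.2827524419
phi(d1) = 0.3952936151; exp(-qT) = 1.0000000000; exp(-rT) = 0.9944344454
Theta = -S*exp(-qT)*phi(d1)*sigma/(2*sqrt(T)) - r*K*exp(-rT)*N(d2) + q*S*exp(-qT)*N(d1)
N(d1) = 0.4460855245; N(d2) = 0.3886833065; sqrt(T) = 0.2886173938
Term 1 = -1.0800 * 1.0000000000 * 0.3952936151 * 0.5100 / (2 * 0.2886173938) = -0.3771909245
Term 2 = -0.0670 * 1.1200 * 0.9944344454 * 0.3886833065 = -0.0290044659
Term 3 = 0 (no dividend yield, q = 0)
Theta = -0.3771909245 + (-0.0290044659) + (0.0000000000) = -0.406195


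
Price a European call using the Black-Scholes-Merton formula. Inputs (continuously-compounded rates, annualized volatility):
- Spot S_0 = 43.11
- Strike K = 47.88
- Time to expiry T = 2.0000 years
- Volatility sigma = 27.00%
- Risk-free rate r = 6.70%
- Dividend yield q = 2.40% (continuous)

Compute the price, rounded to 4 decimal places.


Answer: Price = 5.8956

Derivation:
d1 = (ln(S/K) + (r - q + 0.5*sigma^2) * T) / (sigma * sqrt(T)) = 0.14130903
d2 = d1 - sigma * sqrt(T) = -0.24052864
exp(-rT) = 0.87459006; exp(-qT) = 0.95313379
C = S_0 * exp(-qT) * N(d1) - K * exp(-rT) * N(d2)
N(d1) = 0.55618709; N(d2) = 0.40496023
C = 43.1100 * 0.95313379 * 0.55618709 - 47.8800 * 0.87459006 * 0.40496023 = 5.8956


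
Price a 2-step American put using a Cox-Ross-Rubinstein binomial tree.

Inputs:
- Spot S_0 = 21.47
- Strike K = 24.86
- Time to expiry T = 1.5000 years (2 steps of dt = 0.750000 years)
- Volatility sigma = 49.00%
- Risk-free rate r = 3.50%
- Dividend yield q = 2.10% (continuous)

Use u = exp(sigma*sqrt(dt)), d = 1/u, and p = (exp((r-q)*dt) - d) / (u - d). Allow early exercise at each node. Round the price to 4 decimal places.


Answer: Price = V(0,0) = 7.0177

Derivation:
dt = T/N = 0.750000
u = exp(sigma*sqrt(dt)) = 1.528600; d = 1/u = 0.654193
p = (exp((r-q)*dt) - d) / (u - d) = 0.407547
Discount per step: exp(-r*dt) = 0.974092
Stock lattice S(k, i) with i counting down-moves:
  k=0: S(0,0) = 21.4700
  k=1: S(1,0) = 32.8190; S(1,1) = 14.0455
  k=2: S(2,0) = 50.1672; S(2,1) = 21.4700; S(2,2) = 9.1885
Terminal payoffs V(N, i) = max(K - S_T, 0):
  V(2,0) = 0.000000; V(2,1) = 3.390000; V(2,2) = 15.671509
Backward induction: V(k, i) = exp(-r*dt) * [p * V(k+1, i) + (1-p) * V(k+1, i+1)]; then take max(V_cont, immediate exercise) for American.
  V(1,0) = exp(-r*dt) * [p*0.000000 + (1-p)*3.390000] = 1.956380; exercise = 0.000000; V(1,0) = max -> 1.956380
  V(1,1) = exp(-r*dt) * [p*3.390000 + (1-p)*15.671509] = 10.389870; exercise = 10.814470; V(1,1) = max -> 10.814470
  V(0,0) = exp(-r*dt) * [p*1.956380 + (1-p)*10.814470] = 7.017727; exercise = 3.390000; V(0,0) = max -> 7.017727


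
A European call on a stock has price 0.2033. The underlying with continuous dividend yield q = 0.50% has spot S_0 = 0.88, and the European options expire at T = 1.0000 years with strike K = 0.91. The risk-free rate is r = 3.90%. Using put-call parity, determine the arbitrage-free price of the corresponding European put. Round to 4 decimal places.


Put-call parity: C - P = S_0 * exp(-qT) - K * exp(-rT).
S_0 * exp(-qT) = 0.8800 * 0.99501248 = 0.87561098
K * exp(-rT) = 0.9100 * 0.96175071 = 0.87519315
P = C - S*exp(-qT) + K*exp(-rT)
P = 0.2033 - 0.87561098 + 0.87519315 = 0.2029

Answer: Put price = 0.2029


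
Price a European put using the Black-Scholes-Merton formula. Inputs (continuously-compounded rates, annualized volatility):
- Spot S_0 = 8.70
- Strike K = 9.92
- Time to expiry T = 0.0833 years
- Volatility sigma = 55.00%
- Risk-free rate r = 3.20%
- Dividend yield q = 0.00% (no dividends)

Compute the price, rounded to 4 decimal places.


d1 = (ln(S/K) + (r - q + 0.5*sigma^2) * T) / (sigma * sqrt(T)) = -0.73053728
d2 = d1 - sigma * sqrt(T) = -0.88927684
exp(-rT) = 0.99733795; exp(-qT) = 1.00000000
P = K * exp(-rT) * N(-d2) - S_0 * exp(-qT) * N(-d1)
N(-d1) = 0.76746908; N(-d2) = 0.81307284
P = 9.9200 * 0.99733795 * 0.81307284 - 8.7000 * 1.00000000 * 0.76746908 = 1.3672

Answer: Price = 1.3672


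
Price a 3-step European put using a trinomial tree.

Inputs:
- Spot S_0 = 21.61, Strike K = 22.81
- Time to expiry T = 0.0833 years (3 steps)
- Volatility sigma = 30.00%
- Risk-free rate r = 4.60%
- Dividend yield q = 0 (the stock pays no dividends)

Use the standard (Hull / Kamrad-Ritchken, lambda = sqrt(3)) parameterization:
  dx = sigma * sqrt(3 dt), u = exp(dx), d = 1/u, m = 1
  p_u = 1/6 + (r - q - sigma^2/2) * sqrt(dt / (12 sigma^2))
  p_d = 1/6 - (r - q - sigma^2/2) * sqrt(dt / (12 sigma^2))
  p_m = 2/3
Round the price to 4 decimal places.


Answer: Price = V(0,0) = 1.4745

Derivation:
dt = T/N = 0.027767; dx = sigma*sqrt(3*dt) = 0.086585
u = exp(dx) = 1.090444; d = 1/u = 0.917057
p_u = 0.166827, p_m = 0.666667, p_d = 0.166506
Discount per step: exp(-r*dt) = 0.998724
Stock lattice S(k, j) with j the centered position index:
  k=0: S(0,+0) = 21.6100
  k=1: S(1,-1) = 19.8176; S(1,+0) = 21.6100; S(1,+1) = 23.5645
  k=2: S(2,-2) = 18.1739; S(2,-1) = 19.8176; S(2,+0) = 21.6100; S(2,+1) = 23.5645; S(2,+2) = 25.6958
  k=3: S(3,-3) = 16.6665; S(3,-2) = 18.1739; S(3,-1) = 19.8176; S(3,+0) = 21.6100; S(3,+1) = 23.5645; S(3,+2) = 25.6958; S(3,+3) = 28.0198
Terminal payoffs V(N, j) = max(K - S_T, 0):
  V(3,-3) = 6.143503; V(3,-2) = 4.636114; V(3,-1) = 2.992390; V(3,+0) = 1.200000; V(3,+1) = 0.000000; V(3,+2) = 0.000000; V(3,+3) = 0.000000
Backward induction: V(k, j) = exp(-r*dt) * [p_u * V(k+1, j+1) + p_m * V(k+1, j) + p_d * V(k+1, j-1)]
  V(2,-2) = exp(-r*dt) * [p_u*2.992390 + p_m*4.636114 + p_d*6.143503] = 4.606998
  V(2,-1) = exp(-r*dt) * [p_u*1.200000 + p_m*2.992390 + p_d*4.636114] = 2.963274
  V(2,+0) = exp(-r*dt) * [p_u*0.000000 + p_m*1.200000 + p_d*2.992390] = 1.296595
  V(2,+1) = exp(-r*dt) * [p_u*0.000000 + p_m*0.000000 + p_d*1.200000] = 0.199553
  V(2,+2) = exp(-r*dt) * [p_u*0.000000 + p_m*0.000000 + p_d*0.000000] = 0.000000
  V(1,-1) = exp(-r*dt) * [p_u*1.296595 + p_m*2.963274 + p_d*4.606998] = 2.955140
  V(1,+0) = exp(-r*dt) * [p_u*0.199553 + p_m*1.296595 + p_d*2.963274] = 1.389315
  V(1,+1) = exp(-r*dt) * [p_u*0.000000 + p_m*0.199553 + p_d*1.296595] = 0.348481
  V(0,+0) = exp(-r*dt) * [p_u*0.348481 + p_m*1.389315 + p_d*2.955140] = 1.474511


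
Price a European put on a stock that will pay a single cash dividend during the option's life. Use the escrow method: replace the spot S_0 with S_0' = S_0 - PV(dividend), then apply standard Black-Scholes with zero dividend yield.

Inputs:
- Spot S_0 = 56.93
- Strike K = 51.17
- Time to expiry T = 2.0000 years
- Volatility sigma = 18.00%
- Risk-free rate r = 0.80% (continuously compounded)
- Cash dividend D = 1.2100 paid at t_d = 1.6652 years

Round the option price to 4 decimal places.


Answer: Price = 3.1021

Derivation:
PV(D) = D * exp(-r * t_d) = 1.2100 * 0.98676674 = 1.19398776
S_0' = S_0 - PV(D) = 56.9300 - 1.19398776 = 55.73601224
d1 = (ln(S_0'/K) + (r + sigma^2/2)*T) / (sigma*sqrt(T)) = 0.52590303
d2 = d1 - sigma*sqrt(T) = 0.27134459
exp(-rT) = 0.98412732
N(-d1) = 0.29947779; N(-d2) = 0.39306301
P = K * exp(-rT) * N(-d2) - S_0' * N(-d1) = 51.1700 * 0.98412732 * 0.39306301 - 55.73601224 * 0.29947779 = 3.1021


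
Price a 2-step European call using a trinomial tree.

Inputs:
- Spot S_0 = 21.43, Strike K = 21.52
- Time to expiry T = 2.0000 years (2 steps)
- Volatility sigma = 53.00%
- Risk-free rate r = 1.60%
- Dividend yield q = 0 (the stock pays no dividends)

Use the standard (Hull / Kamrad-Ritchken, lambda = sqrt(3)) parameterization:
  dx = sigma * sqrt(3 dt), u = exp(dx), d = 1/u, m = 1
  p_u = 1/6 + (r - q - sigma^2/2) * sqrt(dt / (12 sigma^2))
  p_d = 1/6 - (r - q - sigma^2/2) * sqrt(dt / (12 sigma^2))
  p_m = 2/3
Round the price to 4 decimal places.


dt = T/N = 1.000000; dx = sigma*sqrt(3*dt) = 0.917987
u = exp(dx) = 2.504244; d = 1/u = 0.399322
p_u = 0.098882, p_m = 0.666667, p_d = 0.234451
Discount per step: exp(-r*dt) = 0.984127
Stock lattice S(k, j) with j the centered position index:
  k=0: S(0,+0) = 21.4300
  k=1: S(1,-1) = 8.5575; S(1,+0) = 21.4300; S(1,+1) = 53.6660
  k=2: S(2,-2) = 3.4172; S(2,-1) = 8.5575; S(2,+0) = 21.4300; S(2,+1) = 53.6660; S(2,+2) = 134.3926
Terminal payoffs V(N, j) = max(S_T - K, 0):
  V(2,-2) = 0.000000; V(2,-1) = 0.000000; V(2,+0) = 0.000000; V(2,+1) = 32.145951; V(2,+2) = 112.872640
Backward induction: V(k, j) = exp(-r*dt) * [p_u * V(k+1, j+1) + p_m * V(k+1, j) + p_d * V(k+1, j-1)]
  V(1,-1) = exp(-r*dt) * [p_u*0.000000 + p_m*0.000000 + p_d*0.000000] = 0.000000
  V(1,+0) = exp(-r*dt) * [p_u*32.145951 + p_m*0.000000 + p_d*0.000000] = 3.128217
  V(1,+1) = exp(-r*dt) * [p_u*112.872640 + p_m*32.145951 + p_d*0.000000] = 32.074442
  V(0,+0) = exp(-r*dt) * [p_u*32.074442 + p_m*3.128217 + p_d*0.000000] = 5.173634

Answer: Price = V(0,0) = 5.1736


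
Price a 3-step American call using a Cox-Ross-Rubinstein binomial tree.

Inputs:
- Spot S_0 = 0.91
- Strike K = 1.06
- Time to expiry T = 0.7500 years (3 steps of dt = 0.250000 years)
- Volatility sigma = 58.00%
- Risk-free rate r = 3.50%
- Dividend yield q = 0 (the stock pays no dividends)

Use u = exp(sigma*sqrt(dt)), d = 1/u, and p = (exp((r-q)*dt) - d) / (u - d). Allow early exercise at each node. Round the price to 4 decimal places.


dt = T/N = 0.250000
u = exp(sigma*sqrt(dt)) = 1.336427; d = 1/u = 0.748264
p = (exp((r-q)*dt) - d) / (u - d) = 0.442946
Discount per step: exp(-r*dt) = 0.991288
Stock lattice S(k, i) with i counting down-moves:
  k=0: S(0,0) = 0.9100
  k=1: S(1,0) = 1.2161; S(1,1) = 0.6809
  k=2: S(2,0) = 1.6253; S(2,1) = 0.9100; S(2,2) = 0.5095
  k=3: S(3,0) = 2.1721; S(3,1) = 1.2161; S(3,2) = 0.6809; S(3,3) = 0.3812
Terminal payoffs V(N, i) = max(S_T - K, 0):
  V(3,0) = 1.112089; V(3,1) = 0.156149; V(3,2) = 0.000000; V(3,3) = 0.000000
Backward induction: V(k, i) = exp(-r*dt) * [p * V(k+1, i) + (1-p) * V(k+1, i+1)]; then take max(V_cont, immediate exercise) for American.
  V(2,0) = exp(-r*dt) * [p*1.112089 + (1-p)*0.156149] = 0.574530; exercise = 0.565295; V(2,0) = max -> 0.574530
  V(2,1) = exp(-r*dt) * [p*0.156149 + (1-p)*0.000000] = 0.068563; exercise = 0.000000; V(2,1) = max -> 0.068563
  V(2,2) = exp(-r*dt) * [p*0.000000 + (1-p)*0.000000] = 0.000000; exercise = 0.000000; V(2,2) = max -> 0.000000
  V(1,0) = exp(-r*dt) * [p*0.574530 + (1-p)*0.068563] = 0.290129; exercise = 0.156149; V(1,0) = max -> 0.290129
  V(1,1) = exp(-r*dt) * [p*0.068563 + (1-p)*0.000000] = 0.030105; exercise = 0.000000; V(1,1) = max -> 0.030105
  V(0,0) = exp(-r*dt) * [p*0.290129 + (1-p)*0.030105] = 0.144016; exercise = 0.000000; V(0,0) = max -> 0.144016

Answer: Price = V(0,0) = 0.1440


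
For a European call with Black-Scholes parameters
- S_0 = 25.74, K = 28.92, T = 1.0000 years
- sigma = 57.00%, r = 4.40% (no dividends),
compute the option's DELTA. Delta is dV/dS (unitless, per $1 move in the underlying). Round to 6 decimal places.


d1 = 0.1578294822; d2 = -0.4121705178
phi(d1) = 0.3940042409; exp(-qT) = 1.0000000000; exp(-rT) = 0.9569539575
N(d1) = 0.5627044168
Delta = exp(-qT) * N(d1) = 1.0000000000 * 0.5627044168 = 0.562704

Answer: Delta = 0.562704


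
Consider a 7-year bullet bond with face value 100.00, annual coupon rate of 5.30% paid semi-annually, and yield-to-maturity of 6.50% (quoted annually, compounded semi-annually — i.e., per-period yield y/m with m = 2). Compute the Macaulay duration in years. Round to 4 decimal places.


Answer: Macaulay duration = 5.8935 years

Derivation:
Coupon per period c = face * coupon_rate / m = 2.650000
Periods per year m = 2; per-period yield y/m = 0.032500
Number of cashflows N = 14
Cashflows (t years, CF_t, discount factor 1/(1+y/m)^(m*t), PV):
  t = 0.5000: CF_t = 2.650000, DF = 0.968523, PV = 2.566586
  t = 1.0000: CF_t = 2.650000, DF = 0.938037, PV = 2.485798
  t = 1.5000: CF_t = 2.650000, DF = 0.908510, PV = 2.407552
  t = 2.0000: CF_t = 2.650000, DF = 0.879913, PV = 2.331770
  t = 2.5000: CF_t = 2.650000, DF = 0.852216, PV = 2.258372
  t = 3.0000: CF_t = 2.650000, DF = 0.825391, PV = 2.187286
  t = 3.5000: CF_t = 2.650000, DF = 0.799410, PV = 2.118437
  t = 4.0000: CF_t = 2.650000, DF = 0.774247, PV = 2.051754
  t = 4.5000: CF_t = 2.650000, DF = 0.749876, PV = 1.987171
  t = 5.0000: CF_t = 2.650000, DF = 0.726272, PV = 1.924621
  t = 5.5000: CF_t = 2.650000, DF = 0.703411, PV = 1.864040
  t = 6.0000: CF_t = 2.650000, DF = 0.681270, PV = 1.805366
  t = 6.5000: CF_t = 2.650000, DF = 0.659826, PV = 1.748538
  t = 7.0000: CF_t = 102.650000, DF = 0.639056, PV = 65.599134
Price P = sum_t PV_t = 93.336425
Macaulay numerator sum_t t * PV_t:
  t * PV_t at t = 0.5000: 1.283293
  t * PV_t at t = 1.0000: 2.485798
  t * PV_t at t = 1.5000: 3.611328
  t * PV_t at t = 2.0000: 4.663539
  t * PV_t at t = 2.5000: 5.645931
  t * PV_t at t = 3.0000: 6.561857
  t * PV_t at t = 3.5000: 7.414528
  t * PV_t at t = 4.0000: 8.207018
  t * PV_t at t = 4.5000: 8.942271
  t * PV_t at t = 5.0000: 9.623106
  t * PV_t at t = 5.5000: 10.252220
  t * PV_t at t = 6.0000: 10.832193
  t * PV_t at t = 6.5000: 11.365497
  t * PV_t at t = 7.0000: 459.193941
Macaulay duration D = (sum_t t * PV_t) / P = 550.082521 / 93.336425 = 5.893546


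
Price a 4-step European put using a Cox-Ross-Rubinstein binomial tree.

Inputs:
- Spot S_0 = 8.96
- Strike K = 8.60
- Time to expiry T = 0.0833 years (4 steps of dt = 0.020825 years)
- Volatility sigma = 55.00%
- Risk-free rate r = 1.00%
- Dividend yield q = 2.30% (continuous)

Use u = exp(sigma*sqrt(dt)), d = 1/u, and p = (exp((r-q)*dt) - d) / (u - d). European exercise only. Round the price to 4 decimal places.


Answer: Price = V(0,0) = 0.4127

Derivation:
dt = T/N = 0.020825
u = exp(sigma*sqrt(dt)) = 1.082605; d = 1/u = 0.923698
p = (exp((r-q)*dt) - d) / (u - d) = 0.478465
Discount per step: exp(-r*dt) = 0.999792
Stock lattice S(k, i) with i counting down-moves:
  k=0: S(0,0) = 8.9600
  k=1: S(1,0) = 9.7001; S(1,1) = 8.2763
  k=2: S(2,0) = 10.5014; S(2,1) = 8.9600; S(2,2) = 7.6448
  k=3: S(3,0) = 11.3689; S(3,1) = 9.7001; S(3,2) = 8.2763; S(3,3) = 7.0615
  k=4: S(4,0) = 12.3080; S(4,1) = 10.5014; S(4,2) = 8.9600; S(4,3) = 7.6448; S(4,4) = 6.5227
Terminal payoffs V(N, i) = max(K - S_T, 0):
  V(4,0) = 0.000000; V(4,1) = 0.000000; V(4,2) = 0.000000; V(4,3) = 0.955162; V(4,4) = 2.077282
Backward induction: V(k, i) = exp(-r*dt) * [p * V(k+1, i) + (1-p) * V(k+1, i+1)].
  V(3,0) = exp(-r*dt) * [p*0.000000 + (1-p)*0.000000] = 0.000000
  V(3,1) = exp(-r*dt) * [p*0.000000 + (1-p)*0.000000] = 0.000000
  V(3,2) = exp(-r*dt) * [p*0.000000 + (1-p)*0.955162] = 0.498047
  V(3,3) = exp(-r*dt) * [p*0.955162 + (1-p)*2.077282] = 1.540067
  V(2,0) = exp(-r*dt) * [p*0.000000 + (1-p)*0.000000] = 0.000000
  V(2,1) = exp(-r*dt) * [p*0.000000 + (1-p)*0.498047] = 0.259695
  V(2,2) = exp(-r*dt) * [p*0.498047 + (1-p)*1.540067] = 1.041280
  V(1,0) = exp(-r*dt) * [p*0.000000 + (1-p)*0.259695] = 0.135412
  V(1,1) = exp(-r*dt) * [p*0.259695 + (1-p)*1.041280] = 0.667181
  V(0,0) = exp(-r*dt) * [p*0.135412 + (1-p)*0.667181] = 0.412662


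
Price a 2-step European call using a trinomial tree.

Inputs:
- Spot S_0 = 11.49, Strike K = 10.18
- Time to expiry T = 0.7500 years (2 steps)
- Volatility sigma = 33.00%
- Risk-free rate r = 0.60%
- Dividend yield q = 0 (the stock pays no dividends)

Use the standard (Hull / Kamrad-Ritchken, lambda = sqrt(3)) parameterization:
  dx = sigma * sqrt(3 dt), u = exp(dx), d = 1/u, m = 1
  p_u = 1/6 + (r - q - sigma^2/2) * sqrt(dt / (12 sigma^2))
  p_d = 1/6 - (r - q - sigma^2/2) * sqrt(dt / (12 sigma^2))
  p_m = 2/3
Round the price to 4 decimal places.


Answer: Price = V(0,0) = 2.0498

Derivation:
dt = T/N = 0.375000; dx = sigma*sqrt(3*dt) = 0.350018
u = exp(dx) = 1.419093; d = 1/u = 0.704676
p_u = 0.140713, p_m = 0.666667, p_d = 0.192621
Discount per step: exp(-r*dt) = 0.997753
Stock lattice S(k, j) with j the centered position index:
  k=0: S(0,+0) = 11.4900
  k=1: S(1,-1) = 8.0967; S(1,+0) = 11.4900; S(1,+1) = 16.3054
  k=2: S(2,-2) = 5.7056; S(2,-1) = 8.0967; S(2,+0) = 11.4900; S(2,+1) = 16.3054; S(2,+2) = 23.1388
Terminal payoffs V(N, j) = max(S_T - K, 0):
  V(2,-2) = 0.000000; V(2,-1) = 0.000000; V(2,+0) = 1.310000; V(2,+1) = 6.125377; V(2,+2) = 12.958845
Backward induction: V(k, j) = exp(-r*dt) * [p_u * V(k+1, j+1) + p_m * V(k+1, j) + p_d * V(k+1, j-1)]
  V(1,-1) = exp(-r*dt) * [p_u*1.310000 + p_m*0.000000 + p_d*0.000000] = 0.183919
  V(1,+0) = exp(-r*dt) * [p_u*6.125377 + p_m*1.310000 + p_d*0.000000] = 1.731351
  V(1,+1) = exp(-r*dt) * [p_u*12.958845 + p_m*6.125377 + p_d*1.310000] = 6.145548
  V(0,+0) = exp(-r*dt) * [p_u*6.145548 + p_m*1.731351 + p_d*0.183919] = 2.049800


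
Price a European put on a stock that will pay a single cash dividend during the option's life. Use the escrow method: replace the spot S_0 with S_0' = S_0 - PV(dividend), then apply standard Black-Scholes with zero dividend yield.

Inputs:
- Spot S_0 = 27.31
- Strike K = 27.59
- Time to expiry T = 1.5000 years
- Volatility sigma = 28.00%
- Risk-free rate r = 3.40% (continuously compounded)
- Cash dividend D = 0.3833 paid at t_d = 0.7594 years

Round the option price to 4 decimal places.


Answer: Price = 3.2703

Derivation:
PV(D) = D * exp(-r * t_d) = 0.3833 * 0.97451088 = 0.37353002
S_0' = S_0 - PV(D) = 27.3100 - 0.37353002 = 26.93646998
d1 = (ln(S_0'/K) + (r + sigma^2/2)*T) / (sigma*sqrt(T)) = 0.25027878
d2 = d1 - sigma*sqrt(T) = -0.09264979
exp(-rT) = 0.95027867
N(-d1) = 0.40118588; N(-d2) = 0.53690911
P = K * exp(-rT) * N(-d2) - S_0' * N(-d1) = 27.5900 * 0.95027867 * 0.53690911 - 26.93646998 * 0.40118588 = 3.2703


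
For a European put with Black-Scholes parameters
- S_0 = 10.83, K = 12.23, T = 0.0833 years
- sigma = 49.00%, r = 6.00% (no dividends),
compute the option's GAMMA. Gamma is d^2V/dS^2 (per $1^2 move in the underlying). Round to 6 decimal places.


d1 = -0.7535838101; d2 = -0.8950063331
phi(d1) = 0.3003271758; exp(-qT) = 1.0000000000; exp(-rT) = 0.9950144692
Gamma = exp(-qT) * phi(d1) / (S * sigma * sqrt(T)) = 1.0000000000 * 0.3003271758 / (10.8300 * 0.4900 * 0.2886173938) = 0.196086

Answer: Gamma = 0.196086


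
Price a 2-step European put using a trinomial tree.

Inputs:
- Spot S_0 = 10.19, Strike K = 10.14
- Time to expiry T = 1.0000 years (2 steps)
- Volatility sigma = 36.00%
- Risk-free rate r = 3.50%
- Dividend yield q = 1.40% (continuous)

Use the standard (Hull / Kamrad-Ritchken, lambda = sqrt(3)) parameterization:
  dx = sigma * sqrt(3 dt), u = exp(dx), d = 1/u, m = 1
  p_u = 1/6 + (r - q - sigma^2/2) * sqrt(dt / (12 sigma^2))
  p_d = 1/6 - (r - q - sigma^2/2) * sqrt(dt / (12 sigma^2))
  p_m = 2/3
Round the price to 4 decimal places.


Answer: Price = V(0,0) = 1.0931

Derivation:
dt = T/N = 0.500000; dx = sigma*sqrt(3*dt) = 0.440908
u = exp(dx) = 1.554118; d = 1/u = 0.643452
p_u = 0.141832, p_m = 0.666667, p_d = 0.191502
Discount per step: exp(-r*dt) = 0.982652
Stock lattice S(k, j) with j the centered position index:
  k=0: S(0,+0) = 10.1900
  k=1: S(1,-1) = 6.5568; S(1,+0) = 10.1900; S(1,+1) = 15.8365
  k=2: S(2,-2) = 4.2190; S(2,-1) = 6.5568; S(2,+0) = 10.1900; S(2,+1) = 15.8365; S(2,+2) = 24.6117
Terminal payoffs V(N, j) = max(K - S_T, 0):
  V(2,-2) = 5.921032; V(2,-1) = 3.583226; V(2,+0) = 0.000000; V(2,+1) = 0.000000; V(2,+2) = 0.000000
Backward induction: V(k, j) = exp(-r*dt) * [p_u * V(k+1, j+1) + p_m * V(k+1, j) + p_d * V(k+1, j-1)]
  V(1,-1) = exp(-r*dt) * [p_u*0.000000 + p_m*3.583226 + p_d*5.921032] = 3.461594
  V(1,+0) = exp(-r*dt) * [p_u*0.000000 + p_m*0.000000 + p_d*3.583226] = 0.674290
  V(1,+1) = exp(-r*dt) * [p_u*0.000000 + p_m*0.000000 + p_d*0.000000] = 0.000000
  V(0,+0) = exp(-r*dt) * [p_u*0.000000 + p_m*0.674290 + p_d*3.461594] = 1.093130


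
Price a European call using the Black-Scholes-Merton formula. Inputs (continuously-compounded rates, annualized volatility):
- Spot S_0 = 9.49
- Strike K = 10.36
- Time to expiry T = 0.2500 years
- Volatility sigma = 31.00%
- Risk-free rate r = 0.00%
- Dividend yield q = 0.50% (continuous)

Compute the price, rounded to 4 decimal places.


Answer: Price = 0.2698

Derivation:
d1 = (ln(S/K) + (r - q + 0.5*sigma^2) * T) / (sigma * sqrt(T)) = -0.49645887
d2 = d1 - sigma * sqrt(T) = -0.65145887
exp(-rT) = 1.00000000; exp(-qT) = 0.99875078
C = S_0 * exp(-qT) * N(d1) - K * exp(-rT) * N(d2)
N(d1) = 0.30978535; N(d2) = 0.25737516
C = 9.4900 * 0.99875078 * 0.30978535 - 10.3600 * 1.00000000 * 0.25737516 = 0.2698


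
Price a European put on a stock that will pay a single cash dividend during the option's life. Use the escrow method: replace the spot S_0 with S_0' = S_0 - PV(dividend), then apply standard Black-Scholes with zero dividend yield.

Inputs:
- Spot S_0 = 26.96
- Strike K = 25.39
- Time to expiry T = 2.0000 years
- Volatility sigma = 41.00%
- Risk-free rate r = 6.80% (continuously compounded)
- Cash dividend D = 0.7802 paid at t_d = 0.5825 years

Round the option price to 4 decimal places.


PV(D) = D * exp(-r * t_d) = 0.7802 * 0.96116422 = 0.74990032
S_0' = S_0 - PV(D) = 26.9600 - 0.74990032 = 26.21009968
d1 = (ln(S_0'/K) + (r + sigma^2/2)*T) / (sigma*sqrt(T)) = 0.57929193
d2 = d1 - sigma*sqrt(T) = -0.00053563
exp(-rT) = 0.87284263
N(-d1) = 0.28119611; N(-d2) = 0.50021369
P = K * exp(-rT) * N(-d2) - S_0' * N(-d1) = 25.3900 * 0.87284263 * 0.50021369 - 26.21009968 * 0.28119611 = 3.7153

Answer: Price = 3.7153


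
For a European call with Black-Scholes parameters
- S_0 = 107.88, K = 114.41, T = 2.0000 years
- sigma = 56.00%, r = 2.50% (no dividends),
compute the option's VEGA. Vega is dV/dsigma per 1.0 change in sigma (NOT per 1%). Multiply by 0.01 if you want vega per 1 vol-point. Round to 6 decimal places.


Answer: Vega = 56.519050

Derivation:
d1 = 0.3849072762; d2 = -0.4070523187
phi(d1) = 0.3704579489; exp(-qT) = 1.0000000000; exp(-rT) = 0.9512294245
Vega = S * exp(-qT) * phi(d1) * sqrt(T) = 107.8800 * 1.0000000000 * 0.3704579489 * 1.4142135624 = 56.519050


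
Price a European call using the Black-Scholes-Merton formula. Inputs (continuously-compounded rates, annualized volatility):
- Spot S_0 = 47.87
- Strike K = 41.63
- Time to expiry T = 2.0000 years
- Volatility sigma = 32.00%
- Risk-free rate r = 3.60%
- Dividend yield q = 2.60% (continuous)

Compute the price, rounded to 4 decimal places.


d1 = (ln(S/K) + (r - q + 0.5*sigma^2) * T) / (sigma * sqrt(T)) = 0.57909381
d2 = d1 - sigma * sqrt(T) = 0.12654547
exp(-rT) = 0.93053090; exp(-qT) = 0.94932887
C = S_0 * exp(-qT) * N(d1) - K * exp(-rT) * N(d2)
N(d1) = 0.71873706; N(d2) = 0.55034992
C = 47.8700 * 0.94932887 * 0.71873706 - 41.6300 * 0.93053090 * 0.55034992 = 11.3431

Answer: Price = 11.3431


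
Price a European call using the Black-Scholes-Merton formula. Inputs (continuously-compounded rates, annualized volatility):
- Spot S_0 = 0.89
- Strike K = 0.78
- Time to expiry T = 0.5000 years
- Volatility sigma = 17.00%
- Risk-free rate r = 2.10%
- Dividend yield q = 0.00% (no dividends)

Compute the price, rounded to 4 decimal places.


Answer: Price = 0.1239

Derivation:
d1 = (ln(S/K) + (r - q + 0.5*sigma^2) * T) / (sigma * sqrt(T)) = 1.24494504
d2 = d1 - sigma * sqrt(T) = 1.12473688
exp(-rT) = 0.98955493; exp(-qT) = 1.00000000
C = S_0 * exp(-qT) * N(d1) - K * exp(-rT) * N(d2)
N(d1) = 0.89342402; N(d2) = 0.86964973
C = 0.8900 * 1.00000000 * 0.89342402 - 0.7800 * 0.98955493 * 0.86964973 = 0.1239


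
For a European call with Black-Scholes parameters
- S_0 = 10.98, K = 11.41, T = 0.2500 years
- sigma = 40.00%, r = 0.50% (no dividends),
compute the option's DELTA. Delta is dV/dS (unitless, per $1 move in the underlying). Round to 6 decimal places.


d1 = -0.0858236390; d2 = -0.2858236390
phi(d1) = 0.3974757386; exp(-qT) = 1.0000000000; exp(-rT) = 0.9987507809
N(d1) = 0.4658033073
Delta = exp(-qT) * N(d1) = 1.0000000000 * 0.4658033073 = 0.465803

Answer: Delta = 0.465803


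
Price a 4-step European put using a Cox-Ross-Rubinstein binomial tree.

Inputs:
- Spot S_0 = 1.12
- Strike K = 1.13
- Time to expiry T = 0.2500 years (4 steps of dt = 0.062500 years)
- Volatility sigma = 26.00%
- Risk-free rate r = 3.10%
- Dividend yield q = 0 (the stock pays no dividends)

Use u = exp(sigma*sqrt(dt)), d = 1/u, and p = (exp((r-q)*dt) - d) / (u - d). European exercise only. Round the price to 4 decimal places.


Answer: Price = V(0,0) = 0.0570

Derivation:
dt = T/N = 0.062500
u = exp(sigma*sqrt(dt)) = 1.067159; d = 1/u = 0.937067
p = (exp((r-q)*dt) - d) / (u - d) = 0.498664
Discount per step: exp(-r*dt) = 0.998064
Stock lattice S(k, i) with i counting down-moves:
  k=0: S(0,0) = 1.1200
  k=1: S(1,0) = 1.1952; S(1,1) = 1.0495
  k=2: S(2,0) = 1.2755; S(2,1) = 1.1200; S(2,2) = 0.9835
  k=3: S(3,0) = 1.3611; S(3,1) = 1.1952; S(3,2) = 1.0495; S(3,3) = 0.9216
  k=4: S(4,0) = 1.4526; S(4,1) = 1.2755; S(4,2) = 1.1200; S(4,3) = 0.9835; S(4,4) = 0.8636
Terminal payoffs V(N, i) = max(K - S_T, 0):
  V(4,0) = 0.000000; V(4,1) = 0.000000; V(4,2) = 0.010000; V(4,3) = 0.146533; V(4,4) = 0.266422
Backward induction: V(k, i) = exp(-r*dt) * [p * V(k+1, i) + (1-p) * V(k+1, i+1)].
  V(3,0) = exp(-r*dt) * [p*0.000000 + (1-p)*0.000000] = 0.000000
  V(3,1) = exp(-r*dt) * [p*0.000000 + (1-p)*0.010000] = 0.005004
  V(3,2) = exp(-r*dt) * [p*0.010000 + (1-p)*0.146533] = 0.078297
  V(3,3) = exp(-r*dt) * [p*0.146533 + (1-p)*0.266422] = 0.206238
  V(2,0) = exp(-r*dt) * [p*0.000000 + (1-p)*0.005004] = 0.002504
  V(2,1) = exp(-r*dt) * [p*0.005004 + (1-p)*0.078297] = 0.041668
  V(2,2) = exp(-r*dt) * [p*0.078297 + (1-p)*0.206238] = 0.142163
  V(1,0) = exp(-r*dt) * [p*0.002504 + (1-p)*0.041668] = 0.022095
  V(1,1) = exp(-r*dt) * [p*0.041668 + (1-p)*0.142163] = 0.091871
  V(0,0) = exp(-r*dt) * [p*0.022095 + (1-p)*0.091871] = 0.056966


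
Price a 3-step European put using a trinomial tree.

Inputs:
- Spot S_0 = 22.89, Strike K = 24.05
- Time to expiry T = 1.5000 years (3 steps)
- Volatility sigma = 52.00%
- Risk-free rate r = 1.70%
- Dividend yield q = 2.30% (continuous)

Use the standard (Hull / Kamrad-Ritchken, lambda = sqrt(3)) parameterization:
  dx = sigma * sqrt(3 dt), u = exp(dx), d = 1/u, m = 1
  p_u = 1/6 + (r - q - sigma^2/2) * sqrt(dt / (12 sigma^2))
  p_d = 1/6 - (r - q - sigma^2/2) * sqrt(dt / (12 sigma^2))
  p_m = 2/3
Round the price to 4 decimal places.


Answer: Price = V(0,0) = 6.0035

Derivation:
dt = T/N = 0.500000; dx = sigma*sqrt(3*dt) = 0.636867
u = exp(dx) = 1.890549; d = 1/u = 0.528947
p_u = 0.111239, p_m = 0.666667, p_d = 0.222094
Discount per step: exp(-r*dt) = 0.991536
Stock lattice S(k, j) with j the centered position index:
  k=0: S(0,+0) = 22.8900
  k=1: S(1,-1) = 12.1076; S(1,+0) = 22.8900; S(1,+1) = 43.2747
  k=2: S(2,-2) = 6.4043; S(2,-1) = 12.1076; S(2,+0) = 22.8900; S(2,+1) = 43.2747; S(2,+2) = 81.8129
  k=3: S(3,-3) = 3.3875; S(3,-2) = 6.4043; S(3,-1) = 12.1076; S(3,+0) = 22.8900; S(3,+1) = 43.2747; S(3,+2) = 81.8129; S(3,+3) = 154.6713
Terminal payoffs V(N, j) = max(K - S_T, 0):
  V(3,-3) = 20.662480; V(3,-2) = 17.645727; V(3,-1) = 11.942407; V(3,+0) = 1.160000; V(3,+1) = 0.000000; V(3,+2) = 0.000000; V(3,+3) = 0.000000
Backward induction: V(k, j) = exp(-r*dt) * [p_u * V(k+1, j+1) + p_m * V(k+1, j) + p_d * V(k+1, j-1)]
  V(2,-2) = exp(-r*dt) * [p_u*11.942407 + p_m*17.645727 + p_d*20.662480] = 17.531644
  V(2,-1) = exp(-r*dt) * [p_u*1.160000 + p_m*11.942407 + p_d*17.645727] = 11.908006
  V(2,+0) = exp(-r*dt) * [p_u*0.000000 + p_m*1.160000 + p_d*11.942407] = 3.396678
  V(2,+1) = exp(-r*dt) * [p_u*0.000000 + p_m*0.000000 + p_d*1.160000] = 0.255449
  V(2,+2) = exp(-r*dt) * [p_u*0.000000 + p_m*0.000000 + p_d*0.000000] = 0.000000
  V(1,-1) = exp(-r*dt) * [p_u*3.396678 + p_m*11.908006 + p_d*17.531644] = 12.106844
  V(1,+0) = exp(-r*dt) * [p_u*0.255449 + p_m*3.396678 + p_d*11.908006] = 4.895776
  V(1,+1) = exp(-r*dt) * [p_u*0.000000 + p_m*0.255449 + p_d*3.396678] = 0.916855
  V(0,+0) = exp(-r*dt) * [p_u*0.916855 + p_m*4.895776 + p_d*12.106844] = 6.003454
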